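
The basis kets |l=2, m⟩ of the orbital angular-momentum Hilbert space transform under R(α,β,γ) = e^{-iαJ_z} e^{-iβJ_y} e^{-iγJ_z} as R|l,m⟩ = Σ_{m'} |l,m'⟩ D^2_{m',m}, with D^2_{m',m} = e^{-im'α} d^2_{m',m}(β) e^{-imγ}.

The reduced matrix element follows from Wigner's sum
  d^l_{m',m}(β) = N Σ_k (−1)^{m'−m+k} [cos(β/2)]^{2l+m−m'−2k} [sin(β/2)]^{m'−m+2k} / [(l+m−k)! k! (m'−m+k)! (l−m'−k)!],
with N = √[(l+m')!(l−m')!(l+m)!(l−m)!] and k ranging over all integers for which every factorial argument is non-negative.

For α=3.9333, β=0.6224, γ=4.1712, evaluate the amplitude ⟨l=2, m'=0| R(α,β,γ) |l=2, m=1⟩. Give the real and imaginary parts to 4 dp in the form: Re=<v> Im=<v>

Split into d^2_{0,1}(β=0.6224) × two z-phases.
c=cos(0.6224/2)=0.951967, s=sin(0.6224/2)=0.306201; N=√[2·2·6·1]=4.898979
Admissible k: 1..2 (factorial args all ≥0)
  k=1: (−1)^0·4.8990/(2)·0.9520^3·0.3062^1 = +0.647065
  k=2: (−1)^1·4.8990/(2)·0.9520^1·0.3062^3 = -0.066945
d^2_{0,1}(0.6224) = +0.647065 -0.066945 = +0.580120
D = (+1.000000+0.000000i)·(+0.580120)·(-0.515155+0.857097i) = -0.298852+0.497219i

Re=-0.2989 Im=0.4972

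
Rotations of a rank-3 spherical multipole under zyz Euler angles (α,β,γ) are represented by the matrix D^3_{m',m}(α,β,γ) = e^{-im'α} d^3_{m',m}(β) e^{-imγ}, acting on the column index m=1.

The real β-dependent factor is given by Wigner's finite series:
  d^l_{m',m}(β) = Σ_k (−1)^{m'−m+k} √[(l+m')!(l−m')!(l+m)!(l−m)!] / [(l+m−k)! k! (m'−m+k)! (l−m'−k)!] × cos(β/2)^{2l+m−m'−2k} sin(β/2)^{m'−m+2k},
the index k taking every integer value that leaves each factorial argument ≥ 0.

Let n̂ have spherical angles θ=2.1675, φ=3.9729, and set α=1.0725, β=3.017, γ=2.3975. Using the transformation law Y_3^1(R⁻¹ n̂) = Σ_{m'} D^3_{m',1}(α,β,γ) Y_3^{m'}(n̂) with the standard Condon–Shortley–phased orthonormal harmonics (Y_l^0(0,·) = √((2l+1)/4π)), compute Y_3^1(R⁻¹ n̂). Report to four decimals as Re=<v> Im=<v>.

Need the full column D^3_{m',1} for m'=−3..3 at α=1.0725, β=3.017, γ=2.3975.
cos(β/2)=0.062256, sin(β/2)=0.998060
d^3_{-3,1}: single k=4 term ⇒ +0.014895;  D = +0.010162+0.010890i
d^3_{-2,1}: k∈[3..4] ⇒ +0.001517 -0.194969 = -0.193452;  D = -0.187317+0.048329i
d^3_{-1,1}: k∈[2..4] ⇒ +0.000090 -0.030767 +0.988418 = +0.957741;  D = +0.233046-0.928955i
d^3_{0,1}: k∈[1..3] ⇒ +0.000003 -0.002493 +0.213578 = +0.211088;  D = -0.155298-0.142971i
d^3_{1,1}: k∈[0..2] ⇒ +0.000000 -0.000120 +0.023075 = +0.022955;  D = -0.021729+0.007404i
d^3_{2,1}: k∈[0..1] ⇒ -0.000003 +0.001517 = +0.001514;  D = -0.000256+0.001492i
d^3_{3,1}: single k=0 term ⇒ +0.000058;  D = +0.000045+0.000036i
Y_3^{m'}(θ=2.1675,φ=3.9729) and Σ D·Y over m':
  (+0.0102+0.0109i)·(+0.1883+0.1425i)  (-0.1873+0.0483i)·(+0.0360+0.3913i)  (+0.2330-0.9290i)·(-0.1043+0.1143i)  (-0.1553-0.1430i)·(+0.2980+0.0000i)  (-0.0217+0.0074i)·(+0.1043+0.1143i)  (-0.0003+0.0015i)·(+0.0360-0.3913i)  (+0.0000+0.0000i)·(-0.1883+0.1425i)
Y_3^1(R⁻¹ n̂) = +0.007759+0.011278i

Re=0.0078 Im=0.0113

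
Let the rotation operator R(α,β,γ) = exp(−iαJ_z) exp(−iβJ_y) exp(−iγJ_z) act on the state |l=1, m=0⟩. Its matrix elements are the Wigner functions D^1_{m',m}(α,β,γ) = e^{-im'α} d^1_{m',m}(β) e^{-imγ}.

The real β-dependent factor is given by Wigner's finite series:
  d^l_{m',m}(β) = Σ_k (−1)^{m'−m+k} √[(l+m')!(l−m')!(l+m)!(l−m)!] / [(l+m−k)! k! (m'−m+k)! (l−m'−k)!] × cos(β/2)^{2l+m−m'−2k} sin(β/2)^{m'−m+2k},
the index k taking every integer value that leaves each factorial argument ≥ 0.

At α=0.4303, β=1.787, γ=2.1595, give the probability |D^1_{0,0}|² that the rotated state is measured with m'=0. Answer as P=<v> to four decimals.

First d^1_{0,0}(β=1.787), then the phase factors e^{-i(0)α} and e^{-i(0)γ}:
Half-angle: c=0.626688, s=0.779270. N=√(1·1·1·1)=1.000000
k: max(0,(0)−(0))=0 … min(1+(0),1−(0))=1
  k=0: (−1)^0·1.0000/(1)·0.6267^2·0.7793^0 = +0.392738
  k=1: (−1)^1·1.0000/(1)·0.6267^0·0.7793^2 = -0.607262
d^1_{0,0}(1.787) = +0.392738 -0.607262 = -0.214523
|D^1_{0,0}|² = |d^1_{0,0}(β)|² = (-0.214523)² = 0.046020 (the z-rotation phases have unit modulus)

P=0.0460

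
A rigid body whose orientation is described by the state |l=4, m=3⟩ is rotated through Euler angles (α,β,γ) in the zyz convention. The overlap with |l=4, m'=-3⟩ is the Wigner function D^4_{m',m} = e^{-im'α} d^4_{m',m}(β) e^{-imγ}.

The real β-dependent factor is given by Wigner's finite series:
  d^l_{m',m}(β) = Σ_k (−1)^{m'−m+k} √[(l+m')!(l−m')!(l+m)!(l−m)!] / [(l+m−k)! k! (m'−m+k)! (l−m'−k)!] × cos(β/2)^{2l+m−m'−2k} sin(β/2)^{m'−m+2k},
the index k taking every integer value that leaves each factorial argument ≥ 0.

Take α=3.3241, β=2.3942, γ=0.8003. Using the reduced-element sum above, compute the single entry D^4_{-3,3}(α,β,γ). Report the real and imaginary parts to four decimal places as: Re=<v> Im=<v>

D^4_{-3,3}(3.3241,2.3942,0.8003) = e^{-i·-3·3.3241}·d^4_{-3,3}(2.3942)·e^{-i·3·0.8003}. Compute d first:
Half-angle: c=0.365059, s=0.930984. N=√(1·5040·5040·1)=5040.000000
k∈{6,7} keeps every argument non-negative
  k=6: (−1)^0·5040.0000/(720)·0.3651^2·0.9310^6 = +0.607406
  k=7: (−1)^1·5040.0000/(5040)·0.3651^0·0.9310^8 = -0.564338
d^4_{-3,3}(2.3942) = +0.607406 -0.564338 = +0.043068
D = (-0.853817-0.520573i)·(+0.043068)·(-0.738001-0.674799i) = +0.012009+0.041360i

Re=0.0120 Im=0.0414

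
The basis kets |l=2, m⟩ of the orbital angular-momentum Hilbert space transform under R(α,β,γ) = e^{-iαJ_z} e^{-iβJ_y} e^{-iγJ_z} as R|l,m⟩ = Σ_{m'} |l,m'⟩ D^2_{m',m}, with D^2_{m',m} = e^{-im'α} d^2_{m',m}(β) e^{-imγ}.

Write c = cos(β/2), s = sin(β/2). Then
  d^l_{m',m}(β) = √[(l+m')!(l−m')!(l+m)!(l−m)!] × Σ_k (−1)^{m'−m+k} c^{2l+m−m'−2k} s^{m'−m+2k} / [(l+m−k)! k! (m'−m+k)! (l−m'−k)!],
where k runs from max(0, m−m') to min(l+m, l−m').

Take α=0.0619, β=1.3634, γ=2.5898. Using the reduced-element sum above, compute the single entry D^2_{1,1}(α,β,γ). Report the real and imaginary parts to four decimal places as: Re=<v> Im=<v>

D^2_{1,1}(0.0619,1.3634,2.5898) = e^{-i·1·0.0619}·d^2_{1,1}(1.3634)·e^{-i·1·2.5898}. Compute d first:
With c≡cos(β/2)=0.776503 and s≡sin(β/2)=0.630114, N=[6·1·6·1]^{1/2}=6.000000
Admissible k: 0..1 (factorial args all ≥0)
  k=0: (−1)^0·6.0000/(6)·0.7765^4·0.6301^0 = +0.363556
  k=1: (−1)^1·6.0000/(2)·0.7765^2·0.6301^2 = -0.718200
d^2_{1,1}(1.3634) = +0.363556 -0.718200 = -0.354644
Attach z-rotation phases: D = e^{-i(1)(0.0619)}·(-0.354644)·e^{-i(1)(2.5898)} = +0.312932+0.166871i

Re=0.3129 Im=0.1669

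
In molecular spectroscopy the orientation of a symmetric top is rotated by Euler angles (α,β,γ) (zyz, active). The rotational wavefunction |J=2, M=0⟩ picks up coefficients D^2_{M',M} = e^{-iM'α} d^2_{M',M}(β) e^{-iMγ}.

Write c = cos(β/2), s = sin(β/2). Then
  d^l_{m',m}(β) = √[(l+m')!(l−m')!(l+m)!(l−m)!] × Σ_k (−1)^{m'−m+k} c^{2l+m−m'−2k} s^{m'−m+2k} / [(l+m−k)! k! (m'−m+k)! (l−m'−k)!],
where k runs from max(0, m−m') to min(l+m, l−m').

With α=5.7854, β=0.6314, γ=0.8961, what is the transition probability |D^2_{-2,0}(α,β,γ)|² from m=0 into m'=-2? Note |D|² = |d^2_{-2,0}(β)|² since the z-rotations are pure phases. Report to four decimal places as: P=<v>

First d^2_{-2,0}(β=0.6314), then the phase factors e^{-i(-2)α} and e^{-i(0)γ}:
c=cos(0.6314/2)=0.950579, s=sin(0.6314/2)=0.310482; N=√[1·24·2·2]=9.797959
k: max(0,(0)−(-2))=2 … min(2+(0),2−(-2))=2
  k=2: (−1)^0·9.7980/(4)·0.9506^2·0.3105^2 = +0.213366
d^2_{-2,0}(0.6314) = +0.213366
|D^2_{-2,0}|² = |d^2_{-2,0}(β)|² = (+0.213366)² = 0.045525 (the z-rotation phases have unit modulus)

P=0.0455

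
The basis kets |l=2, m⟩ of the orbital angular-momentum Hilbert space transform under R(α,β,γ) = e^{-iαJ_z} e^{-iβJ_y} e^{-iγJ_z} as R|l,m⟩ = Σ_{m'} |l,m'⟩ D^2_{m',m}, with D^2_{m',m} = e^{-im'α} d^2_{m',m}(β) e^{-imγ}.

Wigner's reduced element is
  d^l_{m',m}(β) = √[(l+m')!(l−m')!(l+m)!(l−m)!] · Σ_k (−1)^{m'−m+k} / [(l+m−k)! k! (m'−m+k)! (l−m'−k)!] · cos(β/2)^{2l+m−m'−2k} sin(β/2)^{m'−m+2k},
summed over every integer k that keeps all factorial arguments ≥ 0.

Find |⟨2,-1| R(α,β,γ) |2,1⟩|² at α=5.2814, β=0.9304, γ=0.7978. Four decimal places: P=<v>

P=0.1951

First d^2_{-1,1}(β=0.9304), then the phase factors e^{-i(-1)α} and e^{-i(1)γ}:
With c≡cos(β/2)=0.893732 and s≡sin(β/2)=0.448602, N=[1·6·6·1]^{1/2}=6.000000
k∈{2,3} keeps every argument non-negative
  k=2: (−1)^0·6.0000/(2)·0.8937^2·0.4486^2 = +0.482233
  k=3: (−1)^1·6.0000/(6)·0.8937^0·0.4486^4 = -0.040499
d^2_{-1,1}(0.9304) = +0.482233 -0.040499 = +0.441735
|D^2_{-1,1}|² = |d^2_{-1,1}(β)|² = (+0.441735)² = 0.195129 (the z-rotation phases have unit modulus)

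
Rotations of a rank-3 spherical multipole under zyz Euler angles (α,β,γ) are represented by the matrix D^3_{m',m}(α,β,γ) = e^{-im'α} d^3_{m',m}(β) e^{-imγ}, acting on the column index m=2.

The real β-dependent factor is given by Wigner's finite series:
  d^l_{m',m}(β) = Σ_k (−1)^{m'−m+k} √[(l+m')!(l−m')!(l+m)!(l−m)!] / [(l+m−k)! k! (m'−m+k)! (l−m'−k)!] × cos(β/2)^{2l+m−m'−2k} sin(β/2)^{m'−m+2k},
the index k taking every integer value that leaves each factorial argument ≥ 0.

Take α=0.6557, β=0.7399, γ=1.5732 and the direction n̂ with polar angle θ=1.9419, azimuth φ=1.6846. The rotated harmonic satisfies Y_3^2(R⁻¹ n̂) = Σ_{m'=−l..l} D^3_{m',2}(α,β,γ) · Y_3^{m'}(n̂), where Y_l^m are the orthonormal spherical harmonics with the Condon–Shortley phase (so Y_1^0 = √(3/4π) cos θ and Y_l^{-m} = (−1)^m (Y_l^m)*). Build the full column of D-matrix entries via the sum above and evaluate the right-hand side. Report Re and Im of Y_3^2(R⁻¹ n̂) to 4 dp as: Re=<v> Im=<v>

Need the full column D^3_{m',2} for m'=−3..3 at α=0.6557, β=0.7399, γ=1.5732.
cos(β/2)=0.932345, sin(β/2)=0.361569
d^3_{-3,2}: single k=5 term ⇒ +0.014113;  D = +0.005385-0.013045i
d^3_{-2,2}: k∈[4..5] ⇒ +0.074283 -0.002234 = +0.072048;  D = -0.018815-0.069548i
d^3_{-1,2}: k∈[3..4] ⇒ +0.242289 -0.018219 = +0.224070;  D = -0.178257-0.135763i
d^3_{0,2}: k∈[2..3] ⇒ +0.541066 -0.081373 = +0.459693;  D = -0.459688+0.002210i
d^3_{1,2}: k∈[1..2] ⇒ +0.805518 -0.242289 = +0.563229;  D = -0.444771+0.345551i
d^3_{2,2}: k∈[0..1] ⇒ +0.656842 -0.493923 = +0.162919;  D = -0.041031+0.157668i
d^3_{3,2}: single k=0 term ⇒ -0.623951;  D = -0.243616-0.574427i
Y_3^{m'}(θ=1.9419,φ=1.6846) and Σ D·Y over m':
  (+0.0054-0.0130i)·(+0.1131+0.3182i)  (-0.0188-0.0695i)·(+0.3136-0.0726i)  (-0.1783-0.1358i)·(+0.0117+0.1025i)  (-0.4597+0.0022i)·(+0.3170+0.0000i)  (-0.4448+0.3456i)·(-0.0117+0.1025i)  (-0.0410+0.1577i)·(+0.3136+0.0726i)  (-0.2436-0.5744i)·(-0.1131+0.3182i)
Y_3^2(R⁻¹ n̂) = +0.015718-0.055093i

Re=0.0157 Im=-0.0551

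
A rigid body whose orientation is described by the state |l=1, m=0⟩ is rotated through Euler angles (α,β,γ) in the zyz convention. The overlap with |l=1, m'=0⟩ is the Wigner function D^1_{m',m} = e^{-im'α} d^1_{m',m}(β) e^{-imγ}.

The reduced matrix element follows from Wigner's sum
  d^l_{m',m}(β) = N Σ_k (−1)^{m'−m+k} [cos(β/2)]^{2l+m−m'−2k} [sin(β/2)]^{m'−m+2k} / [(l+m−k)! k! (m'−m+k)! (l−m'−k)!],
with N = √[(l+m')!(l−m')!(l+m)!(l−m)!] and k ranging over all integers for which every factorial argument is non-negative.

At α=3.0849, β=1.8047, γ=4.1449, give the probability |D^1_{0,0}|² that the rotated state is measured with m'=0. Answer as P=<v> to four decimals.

P=0.0537

First d^1_{0,0}(β=1.8047), then the phase factors e^{-i(0)α} and e^{-i(0)γ}:
With c≡cos(β/2)=0.619767 and s≡sin(β/2)=0.784786, N=[1·1·1·1]^{1/2}=1.000000
k∈{0,1} keeps every argument non-negative
  k=0: (−1)^0·1.0000/(1)·0.6198^2·0.7848^0 = +0.384112
  k=1: (−1)^1·1.0000/(1)·0.6198^0·0.7848^2 = -0.615888
d^1_{0,0}(1.8047) = +0.384112 -0.615888 = -0.231777
|D^1_{0,0}|² = |d^1_{0,0}(β)|² = (-0.231777)² = 0.053720 (the z-rotation phases have unit modulus)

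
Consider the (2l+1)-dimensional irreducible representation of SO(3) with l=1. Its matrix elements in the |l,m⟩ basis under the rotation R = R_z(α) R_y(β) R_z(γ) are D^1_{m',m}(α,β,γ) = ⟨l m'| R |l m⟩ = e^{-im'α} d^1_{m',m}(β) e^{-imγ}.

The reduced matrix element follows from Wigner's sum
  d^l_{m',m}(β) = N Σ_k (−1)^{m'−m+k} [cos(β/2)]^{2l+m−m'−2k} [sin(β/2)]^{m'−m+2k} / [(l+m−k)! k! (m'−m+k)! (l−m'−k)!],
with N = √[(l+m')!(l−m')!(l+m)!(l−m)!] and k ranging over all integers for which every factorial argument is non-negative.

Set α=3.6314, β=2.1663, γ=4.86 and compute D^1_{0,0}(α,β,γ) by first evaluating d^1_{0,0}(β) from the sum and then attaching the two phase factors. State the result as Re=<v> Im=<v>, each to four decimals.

First d^1_{0,0}(β=2.1663), then the phase factors e^{-i(0)α} and e^{-i(0)γ}:
Half-angle: c=0.468548, s=0.883438. N=√(1·1·1·1)=1.000000
The bounds max(0,m−m')=0 and min(l+m,l−m')=1 give 2 terms
  k=0: (−1)^0·1.0000/(1)·0.4685^2·0.8834^0 = +0.219537
  k=1: (−1)^1·1.0000/(1)·0.4685^0·0.8834^2 = -0.780463
d^1_{0,0}(2.1663) = +0.219537 -0.780463 = -0.560926
D = (+1.000000+0.000000i)·(-0.560926)·(+1.000000+0.000000i) = -0.560926+0.000000i

Re=-0.5609 Im=0.0000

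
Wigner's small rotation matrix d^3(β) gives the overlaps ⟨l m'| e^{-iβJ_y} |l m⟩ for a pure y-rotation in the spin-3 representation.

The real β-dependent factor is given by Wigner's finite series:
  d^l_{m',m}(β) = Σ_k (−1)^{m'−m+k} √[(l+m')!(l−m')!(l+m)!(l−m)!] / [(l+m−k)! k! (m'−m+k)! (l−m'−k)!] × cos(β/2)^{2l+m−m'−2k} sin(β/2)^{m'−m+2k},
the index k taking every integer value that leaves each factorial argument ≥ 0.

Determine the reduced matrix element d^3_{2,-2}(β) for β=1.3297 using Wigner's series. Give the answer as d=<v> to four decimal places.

d^3_{2,-2}(β=1.3297) via Wigner's sum:
Half-angle: c=0.787009, s=0.616941. N=√(120·1·1·120)=120.000000
k: max(0,(-2)−(2))=0 … min(3+(-2),3−(2))=1
  k=0: (−1)^4·120.0000/(24)·0.7870^2·0.6169^4 = +0.448647
  k=1: (−1)^5·120.0000/(120)·0.7870^0·0.6169^6 = -0.055139
d^3_{2,-2}(1.3297) = +0.448647 -0.055139 = +0.393507

d=0.3935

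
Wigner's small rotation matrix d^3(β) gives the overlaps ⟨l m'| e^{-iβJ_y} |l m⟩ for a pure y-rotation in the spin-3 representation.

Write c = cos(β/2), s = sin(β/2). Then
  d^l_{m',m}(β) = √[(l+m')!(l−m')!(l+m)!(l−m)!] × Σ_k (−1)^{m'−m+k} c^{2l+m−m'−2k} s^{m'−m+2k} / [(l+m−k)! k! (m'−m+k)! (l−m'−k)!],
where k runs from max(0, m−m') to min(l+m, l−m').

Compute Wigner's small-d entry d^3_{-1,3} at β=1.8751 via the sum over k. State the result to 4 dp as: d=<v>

d^3_{-1,3}(β=1.8751) via Wigner's sum:
With c≡cos(β/2)=0.591765 and s≡sin(β/2)=0.806111, N=[2·24·720·1]^{1/2}=185.903201
Admissible k: 4..4 (factorial args all ≥0)
  k=4: (−1)^0·185.9032/(48)·0.5918^2·0.8061^4 = +0.572694
d^3_{-1,3}(1.8751) = +0.572694

d=0.5727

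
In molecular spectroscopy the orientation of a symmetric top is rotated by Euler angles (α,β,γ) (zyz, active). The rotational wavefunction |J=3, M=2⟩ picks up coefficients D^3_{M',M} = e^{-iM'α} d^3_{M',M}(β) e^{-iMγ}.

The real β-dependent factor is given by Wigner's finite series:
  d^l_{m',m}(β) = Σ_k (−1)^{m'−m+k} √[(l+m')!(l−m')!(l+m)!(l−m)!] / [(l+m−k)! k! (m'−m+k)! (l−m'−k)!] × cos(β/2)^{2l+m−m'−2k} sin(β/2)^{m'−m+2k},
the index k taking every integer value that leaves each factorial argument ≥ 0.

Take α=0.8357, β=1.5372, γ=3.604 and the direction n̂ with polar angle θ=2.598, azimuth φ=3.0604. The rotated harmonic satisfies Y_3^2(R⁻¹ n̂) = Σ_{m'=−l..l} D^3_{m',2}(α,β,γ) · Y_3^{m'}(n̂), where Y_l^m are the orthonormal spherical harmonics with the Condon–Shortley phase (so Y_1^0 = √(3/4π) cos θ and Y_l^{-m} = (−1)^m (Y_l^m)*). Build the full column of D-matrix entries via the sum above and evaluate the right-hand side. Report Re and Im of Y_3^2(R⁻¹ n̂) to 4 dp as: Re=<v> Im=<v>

Need the full column D^3_{m',2} for m'=−3..3 at α=0.8357, β=1.5372, γ=3.604.
cos(β/2)=0.718885, sin(β/2)=0.695129
d^3_{-3,2}: single k=5 term ⇒ +0.285801;  D = -0.003283+0.285782i
d^3_{-2,2}: k∈[4..5] ⇒ +0.603325 -0.112822 = +0.490503;  D = +0.360035+0.333118i
d^3_{-1,2}: k∈[3..4] ⇒ +0.789232 -0.368967 = +0.420265;  D = +0.418597-0.037402i
d^3_{0,2}: k∈[2..3] ⇒ +0.706852 -0.660909 = +0.045943;  D = +0.027657-0.036686i
d^3_{1,2}: k∈[1..2] ⇒ +0.422048 -0.789232 = -0.367184;  D = +0.069244+0.360596i
d^3_{2,2}: k∈[0..1] ⇒ +0.138024 -0.645265 = -0.507241;  D = +0.433656+0.263127i
d^3_{3,2}: single k=0 term ⇒ -0.326917;  D = +0.313236-0.093583i
Y_3^{m'}(θ=2.598,φ=3.0604) and Σ D·Y over m':
  (-0.0033+0.2858i)·(-0.0560-0.0139i)  (+0.3600+0.3331i)·(-0.2309-0.0378i)  (+0.4186-0.0374i)·(-0.4436-0.0361i)  (+0.0277-0.0367i)·(-0.2116+0.0000i)  (+0.0692+0.3606i)·(+0.4436-0.0361i)  (+0.4337+0.2631i)·(-0.2309+0.0378i)  (+0.3132-0.0936i)·(+0.0560-0.0139i)
Y_3^2(R⁻¹ n̂) = -0.309361+0.006234i

Re=-0.3094 Im=0.0062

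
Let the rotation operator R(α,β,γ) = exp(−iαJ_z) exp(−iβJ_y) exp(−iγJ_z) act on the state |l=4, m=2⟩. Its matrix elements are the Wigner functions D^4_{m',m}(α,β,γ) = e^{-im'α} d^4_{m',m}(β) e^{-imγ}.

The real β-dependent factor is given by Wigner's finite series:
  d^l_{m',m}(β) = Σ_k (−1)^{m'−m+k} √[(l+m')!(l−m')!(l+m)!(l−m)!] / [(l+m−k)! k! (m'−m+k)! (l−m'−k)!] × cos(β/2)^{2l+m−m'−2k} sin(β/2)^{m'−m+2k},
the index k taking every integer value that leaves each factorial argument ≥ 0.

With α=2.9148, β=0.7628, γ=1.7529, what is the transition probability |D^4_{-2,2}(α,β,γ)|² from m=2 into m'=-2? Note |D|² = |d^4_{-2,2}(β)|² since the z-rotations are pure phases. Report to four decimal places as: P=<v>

P=0.0348

Split into d^4_{-2,2}(β=0.7628) × two z-phases.
Half-angle: c=0.928144, s=0.372220. N=√(2·720·720·2)=1440.000000
k∈{4,5,6} keeps every argument non-negative
  k=4: (−1)^0·1440.0000/(96)·0.9281^4·0.3722^4 = +0.213675
  k=5: (−1)^1·1440.0000/(120)·0.9281^2·0.3722^6 = -0.027492
  k=6: (−1)^2·1440.0000/(1440)·0.9281^0·0.3722^8 = +0.000368
d^4_{-2,2}(0.7628) = +0.213675 -0.027492 +0.000368 = +0.186551
|D^4_{-2,2}|² = |d^4_{-2,2}(β)|² = (+0.186551)² = 0.034801 (the z-rotation phases have unit modulus)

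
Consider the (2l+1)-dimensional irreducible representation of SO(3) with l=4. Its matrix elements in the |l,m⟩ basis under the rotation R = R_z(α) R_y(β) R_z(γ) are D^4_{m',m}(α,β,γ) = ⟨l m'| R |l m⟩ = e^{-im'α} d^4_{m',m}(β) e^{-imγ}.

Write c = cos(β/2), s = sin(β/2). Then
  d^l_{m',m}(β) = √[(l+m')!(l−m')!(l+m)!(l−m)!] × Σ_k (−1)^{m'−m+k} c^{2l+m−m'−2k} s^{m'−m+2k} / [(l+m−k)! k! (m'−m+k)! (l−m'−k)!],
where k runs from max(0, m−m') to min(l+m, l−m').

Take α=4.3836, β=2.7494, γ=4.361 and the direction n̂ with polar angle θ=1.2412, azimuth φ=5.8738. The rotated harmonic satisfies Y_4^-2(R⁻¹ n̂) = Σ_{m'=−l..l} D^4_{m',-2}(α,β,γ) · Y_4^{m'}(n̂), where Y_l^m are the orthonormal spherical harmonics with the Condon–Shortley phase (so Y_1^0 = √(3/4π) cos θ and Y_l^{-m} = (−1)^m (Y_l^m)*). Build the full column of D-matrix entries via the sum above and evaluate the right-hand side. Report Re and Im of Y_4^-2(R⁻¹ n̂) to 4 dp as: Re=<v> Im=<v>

Re=-0.0677 Im=0.1360

Need the full column D^4_{m',-2} for m'=−4..4 at α=4.3836, β=2.7494, γ=4.361.
cos(β/2)=0.194842, sin(β/2)=0.980835
d^4_{-4,-2}: single k=2 term ⇒ +0.000279;  D = +0.000120+0.000251i
d^4_{-3,-2}: k∈[1..2] ⇒ +0.000039 -0.002974 = -0.002935;  D = +0.002915-0.000347i
d^4_{-2,-2}: k∈[0..2] ⇒ +0.000002 -0.000632 +0.020008 = +0.019378;  D = +0.004048-0.018951i
d^4_{-1,-2}: k∈[0..2] ⇒ -0.000044 +0.005621 -0.094960 = -0.089384;  D = -0.076701-0.045896i
d^4_{0,-2}: k∈[0..2] ⇒ +0.000499 -0.033745 +0.320672 = +0.287427;  D = -0.219321+0.185775i
d^4_{1,-2}: k∈[0..2] ⇒ -0.003747 +0.142440 -0.721920 = -0.583227;  D = +0.213071+0.542913i
d^4_{2,-2}: k∈[0..2] ⇒ +0.020008 -0.405622 +0.856577 = +0.470963;  D = +0.470482-0.021280i
d^4_{3,-2}: k∈[0..1] ⇒ -0.075372 +0.636674 = +0.561302;  D = -0.157054+0.538882i
d^4_{4,-2}: single k=0 term ⇒ +0.178862;  D = -0.146360-0.102813i
Y_4^{m'}(θ=1.2412,φ=5.8738) and Σ D·Y over m':
  (+0.0001+0.0003i)·(-0.0237+0.3539i)  (+0.0029-0.0003i)·(+0.1153+0.3232i)  (+0.0040-0.0190i)·(-0.0546-0.0583i)  (-0.0767-0.0459i)·(-0.3013-0.1307i)  (-0.2193+0.1858i)·(+0.0255+0.0000i)  (+0.2131+0.5429i)·(+0.3013-0.1307i)  (+0.4705-0.0213i)·(-0.0546+0.0583i)  (-0.1571+0.5389i)·(-0.1153+0.3232i)  (-0.1464-0.1028i)·(-0.0237-0.3539i)
Y_4^-2(R⁻¹ n̂) = -0.067721+0.135980i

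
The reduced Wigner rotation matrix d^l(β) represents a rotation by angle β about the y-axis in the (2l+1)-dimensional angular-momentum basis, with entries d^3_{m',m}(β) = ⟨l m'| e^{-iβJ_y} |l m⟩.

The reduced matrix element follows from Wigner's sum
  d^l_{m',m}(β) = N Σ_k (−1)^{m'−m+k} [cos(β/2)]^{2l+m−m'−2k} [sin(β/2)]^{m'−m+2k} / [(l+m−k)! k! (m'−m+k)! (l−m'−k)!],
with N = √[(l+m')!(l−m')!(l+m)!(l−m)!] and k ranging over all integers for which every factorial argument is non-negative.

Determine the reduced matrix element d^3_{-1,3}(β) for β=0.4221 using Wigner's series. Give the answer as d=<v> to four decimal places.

d=0.0071

d^3_{-1,3}(β=0.4221) via Wigner's sum:
Half-angle: c=0.977811, s=0.209487. N=√(2·24·720·1)=185.903201
k: max(0,(3)−(-1))=4 … min(3+(3),3−(-1))=4
  k=4: (−1)^0·185.9032/(48)·0.9778^2·0.2095^4 = +0.007132
d^3_{-1,3}(0.4221) = +0.007132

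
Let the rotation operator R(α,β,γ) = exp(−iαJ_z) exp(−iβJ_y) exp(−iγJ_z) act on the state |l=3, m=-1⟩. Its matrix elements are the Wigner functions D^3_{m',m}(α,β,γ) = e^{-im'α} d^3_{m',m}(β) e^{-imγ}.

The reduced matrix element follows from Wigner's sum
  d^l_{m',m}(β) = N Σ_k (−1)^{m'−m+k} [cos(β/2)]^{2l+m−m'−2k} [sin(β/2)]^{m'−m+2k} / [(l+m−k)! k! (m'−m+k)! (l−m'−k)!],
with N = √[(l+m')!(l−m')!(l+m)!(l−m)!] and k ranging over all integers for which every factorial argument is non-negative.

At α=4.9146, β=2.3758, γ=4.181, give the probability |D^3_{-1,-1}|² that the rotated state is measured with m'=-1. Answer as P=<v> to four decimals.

Split into d^3_{-1,-1}(β=2.3758) × two z-phases.
With c≡cos(β/2)=0.373609 and s≡sin(β/2)=0.927586, N=[2·24·2·24]^{1/2}=48.000000
k∈{0,1,2} keeps every argument non-negative
  k=0: (−1)^0·48.0000/(48)·0.3736^6·0.9276^0 = +0.002720
  k=1: (−1)^1·48.0000/(6)·0.3736^4·0.9276^2 = -0.134112
  k=2: (−1)^2·48.0000/(8)·0.3736^2·0.9276^4 = +0.620016
d^3_{-1,-1}(2.3758) = +0.002720 -0.134112 +0.620016 = +0.488624
|D^3_{-1,-1}|² = |d^3_{-1,-1}(β)|² = (+0.488624)² = 0.238753 (the z-rotation phases have unit modulus)

P=0.2388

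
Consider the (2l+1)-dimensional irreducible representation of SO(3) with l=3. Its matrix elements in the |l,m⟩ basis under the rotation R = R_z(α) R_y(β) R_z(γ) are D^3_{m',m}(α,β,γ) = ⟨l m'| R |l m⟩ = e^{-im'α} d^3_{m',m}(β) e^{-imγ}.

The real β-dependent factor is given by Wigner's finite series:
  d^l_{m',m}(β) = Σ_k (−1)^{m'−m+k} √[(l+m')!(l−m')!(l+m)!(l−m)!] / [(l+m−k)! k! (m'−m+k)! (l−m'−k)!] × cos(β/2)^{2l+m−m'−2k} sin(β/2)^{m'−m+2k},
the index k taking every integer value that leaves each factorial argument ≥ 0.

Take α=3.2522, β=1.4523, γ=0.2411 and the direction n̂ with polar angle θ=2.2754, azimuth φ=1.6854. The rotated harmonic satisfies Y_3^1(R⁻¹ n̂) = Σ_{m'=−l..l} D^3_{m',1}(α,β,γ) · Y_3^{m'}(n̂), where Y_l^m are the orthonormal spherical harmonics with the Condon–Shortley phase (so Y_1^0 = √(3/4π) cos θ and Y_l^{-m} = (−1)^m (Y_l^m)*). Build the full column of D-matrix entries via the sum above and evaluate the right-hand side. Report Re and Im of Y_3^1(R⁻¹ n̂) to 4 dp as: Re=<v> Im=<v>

Need the full column D^3_{m',1} for m'=−3..3 at α=3.2522, β=1.4523, γ=0.2411.
cos(β/2)=0.747736, sin(β/2)=0.663996
d^3_{-3,1}: single k=4 term ⇒ +0.420924;  D = -0.419193-0.038135i
d^3_{-2,1}: k∈[3..4] ⇒ +0.774054 -0.305193 = +0.468861;  D = +0.468768-0.009323i
d^3_{-1,1}: k∈[2..4] ⇒ +0.826943 -0.869457 +0.085702 = +0.043188;  D = -0.042821+0.005620i
d^3_{0,1}: k∈[1..3] ⇒ +0.537648 -1.271901 +0.334323 = -0.399930;  D = -0.388362+0.095492i
d^3_{1,1}: k∈[0..2] ⇒ +0.174780 -1.102591 +0.652093 = -0.275719;  D = +0.258841-0.094985i
d^3_{2,1}: k∈[0..1] ⇒ -0.490804 +0.774054 = +0.283251;  D = +0.253516-0.126336i
d^3_{3,1}: single k=0 term ⇒ +0.533790;  D = -0.448554+0.289362i
Y_3^{m'}(θ=2.2754,φ=1.6854) and Σ D·Y over m':
  (-0.4192-0.0381i)·(+0.0622+0.1737i)  (+0.4688-0.0093i)·(+0.3742-0.0873i)  (-0.0428+0.0056i)·(-0.0309-0.2685i)  (-0.3884+0.0955i)·(+0.2181+0.0000i)  (+0.2588-0.0950i)·(+0.0309-0.2685i)  (+0.2535-0.1263i)·(+0.3742+0.0873i)  (-0.4486+0.2894i)·(-0.0622+0.1737i)
Y_3^1(R⁻¹ n̂) = +0.139304-0.280947i

Re=0.1393 Im=-0.2809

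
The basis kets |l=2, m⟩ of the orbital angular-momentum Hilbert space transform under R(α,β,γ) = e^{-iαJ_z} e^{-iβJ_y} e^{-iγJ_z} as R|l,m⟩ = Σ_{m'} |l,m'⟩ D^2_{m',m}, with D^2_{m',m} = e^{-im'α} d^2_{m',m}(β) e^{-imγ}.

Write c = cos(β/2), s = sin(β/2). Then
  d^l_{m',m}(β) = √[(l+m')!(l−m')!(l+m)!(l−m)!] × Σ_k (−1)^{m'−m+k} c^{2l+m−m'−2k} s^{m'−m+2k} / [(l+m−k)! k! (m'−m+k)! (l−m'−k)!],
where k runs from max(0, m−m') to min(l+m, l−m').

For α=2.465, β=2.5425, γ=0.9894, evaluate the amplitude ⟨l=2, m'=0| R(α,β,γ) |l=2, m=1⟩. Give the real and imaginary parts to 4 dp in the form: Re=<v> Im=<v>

Re=-0.3132 Im=0.4766

Split into d^2_{0,1}(β=2.5425) × two z-phases.
Half-angle: c=0.295087, s=0.955470. N=√(2·2·6·1)=4.898979
Admissible k: 1..2 (factorial args all ≥0)
  k=1: (−1)^0·4.8990/(2)·0.2951^3·0.9555^1 = +0.060137
  k=2: (−1)^1·4.8990/(2)·0.2951^1·0.9555^3 = -0.630488
d^2_{0,1}(2.5425) = +0.060137 -0.630488 = -0.570351
Phases: e^{-i·(0)·2.465}=+1.000000+0.000000i, e^{-i·(1)·0.9894}=+0.549191-0.835697i ⇒ D=-0.313232+0.476641i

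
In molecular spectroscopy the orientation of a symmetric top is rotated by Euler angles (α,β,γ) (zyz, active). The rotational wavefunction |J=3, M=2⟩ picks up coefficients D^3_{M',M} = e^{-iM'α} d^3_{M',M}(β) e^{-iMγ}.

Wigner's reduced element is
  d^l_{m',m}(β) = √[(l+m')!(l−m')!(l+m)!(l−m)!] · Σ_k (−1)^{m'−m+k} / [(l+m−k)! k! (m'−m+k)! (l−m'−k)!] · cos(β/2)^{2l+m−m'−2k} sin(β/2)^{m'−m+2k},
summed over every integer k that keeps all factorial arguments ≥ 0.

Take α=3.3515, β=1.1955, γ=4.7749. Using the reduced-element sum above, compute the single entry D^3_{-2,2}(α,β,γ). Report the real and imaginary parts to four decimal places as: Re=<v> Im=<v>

Re=-0.2975 Im=-0.0903

Split into d^3_{-2,2}(β=1.1955) × two z-phases.
Half-angle: c=0.826604, s=0.562784. N=√(1·120·120·1)=120.000000
k: max(0,(2)−(-2))=4 … min(3+(2),3−(-2))=5
  k=4: (−1)^0·120.0000/(24)·0.8266^2·0.5628^4 = +0.342714
  k=5: (−1)^1·120.0000/(120)·0.8266^0·0.5628^6 = -0.031772
d^3_{-2,2}(1.1955) = +0.342714 -0.031772 = +0.310942
Attach z-rotation phases: D = e^{-i(-2)(3.3515)}·(+0.310942)·e^{-i(2)(4.7749)} = -0.297528-0.090341i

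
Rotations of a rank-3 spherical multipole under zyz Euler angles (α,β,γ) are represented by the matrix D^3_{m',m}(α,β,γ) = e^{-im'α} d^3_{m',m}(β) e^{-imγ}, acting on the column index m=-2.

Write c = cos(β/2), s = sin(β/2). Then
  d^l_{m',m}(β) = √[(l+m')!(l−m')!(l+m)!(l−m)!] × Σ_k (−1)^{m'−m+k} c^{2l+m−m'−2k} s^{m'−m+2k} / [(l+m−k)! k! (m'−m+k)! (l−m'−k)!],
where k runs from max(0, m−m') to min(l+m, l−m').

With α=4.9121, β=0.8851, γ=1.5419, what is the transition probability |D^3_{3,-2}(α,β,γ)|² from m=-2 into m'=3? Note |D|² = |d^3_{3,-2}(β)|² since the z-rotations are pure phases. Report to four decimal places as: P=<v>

Split into d^3_{3,-2}(β=0.8851) × two z-phases.
Half-angle: c=0.903663, s=0.428245. N=√(720·1·1·120)=293.938769
k: max(0,(-2)−(3))=0 … min(3+(-2),3−(3))=0
  k=0: (−1)^5·293.9388/(120)·0.9037^1·0.4282^5 = -0.031882
d^3_{3,-2}(0.8851) = -0.031882
|D^3_{3,-2}|² = |d^3_{3,-2}(β)|² = (-0.031882)² = 0.001016 (the z-rotation phases have unit modulus)

P=0.0010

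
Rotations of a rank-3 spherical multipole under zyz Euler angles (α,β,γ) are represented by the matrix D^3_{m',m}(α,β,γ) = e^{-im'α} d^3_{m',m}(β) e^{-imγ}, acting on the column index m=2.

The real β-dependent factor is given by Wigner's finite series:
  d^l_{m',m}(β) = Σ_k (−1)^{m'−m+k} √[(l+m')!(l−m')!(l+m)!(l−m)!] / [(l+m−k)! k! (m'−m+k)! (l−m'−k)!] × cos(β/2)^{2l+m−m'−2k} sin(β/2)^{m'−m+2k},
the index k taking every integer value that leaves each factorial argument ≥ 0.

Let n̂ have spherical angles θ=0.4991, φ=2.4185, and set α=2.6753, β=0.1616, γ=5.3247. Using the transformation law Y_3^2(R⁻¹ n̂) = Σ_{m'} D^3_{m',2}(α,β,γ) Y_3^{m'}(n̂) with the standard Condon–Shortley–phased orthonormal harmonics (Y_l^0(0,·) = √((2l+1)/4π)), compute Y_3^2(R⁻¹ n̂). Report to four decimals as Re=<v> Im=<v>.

Need the full column D^3_{m',2} for m'=−3..3 at α=2.6753, β=0.1616, γ=5.3247.
cos(β/2)=0.996737, sin(β/2)=0.080712
d^3_{-3,2}: single k=5 term ⇒ +0.000008;  D = -0.000007-0.000004i
d^3_{-2,2}: k∈[4..5] ⇒ +0.000211 -0.000000 = +0.000211;  D = +0.000117+0.000175i
d^3_{-1,2}: k∈[3..4] ⇒ +0.003293 -0.000011 = +0.003282;  D = -0.000393-0.003259i
d^3_{0,2}: k∈[2..3] ⇒ +0.035218 -0.000231 = +0.034987;  D = -0.011871+0.032911i
d^3_{1,2}: k∈[1..2] ⇒ +0.251098 -0.003293 = +0.247805;  D = +0.179903-0.170418i
d^3_{2,2}: k∈[0..1] ⇒ +0.980584 -0.032149 = +0.948434;  D = -0.908277+0.273057i
d^3_{3,2}: single k=0 term ⇒ -0.194499;  D = -0.191554-0.033721i
Y_3^{m'}(θ=0.4991,φ=2.4185) and Σ D·Y over m':
  (-0.0000-0.0000i)·(+0.0258-0.0378i)  (+0.0001+0.0002i)·(+0.0255+0.2040i)  (-0.0004-0.0033i)·(-0.3311-0.2922i)  (-0.0119+0.0329i)·(+0.2800+0.0000i)  (+0.1799-0.1704i)·(+0.3311-0.2922i)  (-0.9083+0.2731i)·(+0.0255-0.2040i)  (-0.1916-0.0337i)·(-0.0258-0.0378i)
Y_3^2(R⁻¹ n̂) = +0.041740+0.101805i

Re=0.0417 Im=0.1018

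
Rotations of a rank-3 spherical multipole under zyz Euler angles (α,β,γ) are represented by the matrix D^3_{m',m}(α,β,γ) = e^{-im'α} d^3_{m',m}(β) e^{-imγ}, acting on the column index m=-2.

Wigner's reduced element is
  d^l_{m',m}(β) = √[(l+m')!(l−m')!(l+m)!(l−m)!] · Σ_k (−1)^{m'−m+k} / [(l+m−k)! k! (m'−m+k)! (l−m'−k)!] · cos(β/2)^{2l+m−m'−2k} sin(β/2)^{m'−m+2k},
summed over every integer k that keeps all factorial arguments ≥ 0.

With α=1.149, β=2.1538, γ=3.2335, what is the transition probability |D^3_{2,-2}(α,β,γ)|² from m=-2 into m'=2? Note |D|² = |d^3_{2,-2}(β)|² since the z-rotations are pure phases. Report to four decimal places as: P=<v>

P=0.0438

Split into d^3_{2,-2}(β=2.1538) × two z-phases.
Half-angle: c=0.474060, s=0.880492. N=√(120·1·1·120)=120.000000
k∈{0,1} keeps every argument non-negative
  k=0: (−1)^4·120.0000/(24)·0.4741^2·0.8805^4 = +0.675366
  k=1: (−1)^5·120.0000/(120)·0.4741^0·0.8805^6 = -0.465966
d^3_{2,-2}(2.1538) = +0.675366 -0.465966 = +0.209401
|D^3_{2,-2}|² = |d^3_{2,-2}(β)|² = (+0.209401)² = 0.043849 (the z-rotation phases have unit modulus)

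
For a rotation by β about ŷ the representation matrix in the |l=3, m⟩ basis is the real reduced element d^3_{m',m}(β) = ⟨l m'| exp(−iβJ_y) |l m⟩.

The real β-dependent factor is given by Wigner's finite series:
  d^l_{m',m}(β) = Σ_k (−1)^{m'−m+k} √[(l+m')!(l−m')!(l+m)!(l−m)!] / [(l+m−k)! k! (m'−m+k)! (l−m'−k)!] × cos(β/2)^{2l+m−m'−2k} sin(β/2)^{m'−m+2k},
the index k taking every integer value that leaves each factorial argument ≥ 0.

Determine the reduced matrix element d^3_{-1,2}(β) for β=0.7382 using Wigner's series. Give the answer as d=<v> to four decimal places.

d^3_{-1,2}(β=0.7382) via Wigner's sum:
c=cos(0.7382/2)=0.932652, s=sin(0.7382/2)=0.360776; N=√[2·24·120·1]=75.894664
Admissible k: 3..4 (factorial args all ≥0)
  k=3: (−1)^0·75.8947/(12)·0.9327^3·0.3608^3 = +0.240937
  k=4: (−1)^1·75.8947/(24)·0.9327^1·0.3608^5 = -0.018026
d^3_{-1,2}(0.7382) = +0.240937 -0.018026 = +0.222910

d=0.2229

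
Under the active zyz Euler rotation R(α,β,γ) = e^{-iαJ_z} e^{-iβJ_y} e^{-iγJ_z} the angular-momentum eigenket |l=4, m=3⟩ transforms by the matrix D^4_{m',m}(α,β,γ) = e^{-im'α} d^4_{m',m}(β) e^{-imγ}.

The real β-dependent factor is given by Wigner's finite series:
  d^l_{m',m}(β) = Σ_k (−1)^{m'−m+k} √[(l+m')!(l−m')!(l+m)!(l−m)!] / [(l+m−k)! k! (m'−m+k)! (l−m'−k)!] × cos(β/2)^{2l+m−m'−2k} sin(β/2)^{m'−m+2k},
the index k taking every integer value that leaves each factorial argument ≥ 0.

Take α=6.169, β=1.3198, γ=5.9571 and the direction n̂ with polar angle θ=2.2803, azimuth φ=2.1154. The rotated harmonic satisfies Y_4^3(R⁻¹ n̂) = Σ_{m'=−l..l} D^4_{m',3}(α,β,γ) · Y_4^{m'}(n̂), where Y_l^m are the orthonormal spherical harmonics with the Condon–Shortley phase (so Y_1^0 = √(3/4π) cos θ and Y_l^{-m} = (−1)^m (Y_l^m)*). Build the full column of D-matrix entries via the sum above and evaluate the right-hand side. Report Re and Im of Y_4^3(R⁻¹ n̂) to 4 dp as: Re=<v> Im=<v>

Need the full column D^4_{m',3} for m'=−4..4 at α=6.169, β=1.3198, γ=5.9571.
cos(β/2)=0.790054, sin(β/2)=0.613038
d^4_{-4,3}: single k=7 term ⇒ +0.072713;  D = +0.063047+0.036225i
d^4_{-3,3}: k∈[6..7] ⇒ +0.231918 -0.019948 = +0.211970;  D = +0.170563+0.125855i
d^4_{-2,3}: k∈[5..6] ⇒ +0.479282 -0.096190 = +0.383092;  D = +0.280334+0.261098i
d^4_{-1,3}: k∈[4..5] ⇒ +0.727938 -0.262971 = +0.464967;  D = +0.301925+0.353604i
d^4_{0,3}: k∈[3..4] ⇒ +0.839090 -0.505208 = +0.333882;  D = +0.186463+0.276963i
d^4_{1,3}: k∈[2..3] ⇒ +0.725411 -0.727938 = -0.002527;  D = -0.001163-0.002243i
d^4_{2,3}: k∈[1..2] ⇒ +0.440704 -0.796031 = -0.355327;  D = -0.126558-0.332024i
d^4_{3,3}: k∈[0..1] ⇒ +0.151793 -0.639752 = -0.487959;  D = -0.120716-0.472791i
d^4_{4,3}: single k=0 term ⇒ -0.333141;  D = -0.045101-0.330074i
Y_4^{m'}(θ=2.2803,φ=2.1154) and Σ D·Y over m':
  (+0.0630+0.0362i)·(-0.0837-0.1204i)  (+0.1706+0.1259i)·(-0.3554+0.0224i)  (+0.2803+0.2611i)·(-0.1758+0.3363i)  (+0.3019+0.3536i)·(-0.0035-0.0058i)  (+0.1865+0.2770i)·(-0.3626+0.0000i)  (-0.0012-0.0022i)·(+0.0035-0.0058i)  (-0.1266-0.3320i)·(-0.1758-0.3363i)  (-0.1207-0.4728i)·(+0.3554+0.0224i)  (-0.0451-0.3301i)·(-0.0837+0.1204i)
Y_4^3(R⁻¹ n̂) = -0.346287-0.154195i

Re=-0.3463 Im=-0.1542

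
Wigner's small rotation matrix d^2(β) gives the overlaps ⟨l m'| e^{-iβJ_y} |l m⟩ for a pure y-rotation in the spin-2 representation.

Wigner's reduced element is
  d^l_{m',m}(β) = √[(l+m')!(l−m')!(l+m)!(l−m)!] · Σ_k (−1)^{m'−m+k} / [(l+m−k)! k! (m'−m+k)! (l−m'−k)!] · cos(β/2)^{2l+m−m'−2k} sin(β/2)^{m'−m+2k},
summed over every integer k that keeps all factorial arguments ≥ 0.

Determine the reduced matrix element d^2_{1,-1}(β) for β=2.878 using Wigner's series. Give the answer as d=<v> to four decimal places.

d^2_{1,-1}(β=2.878) via Wigner's sum:
With c≡cos(β/2)=0.131415 and s≡sin(β/2)=0.991327, N=[6·1·1·6]^{1/2}=6.000000
k: max(0,(-1)−(1))=0 … min(2+(-1),2−(1))=1
  k=0: (−1)^2·6.0000/(2)·0.1314^2·0.9913^2 = +0.050915
  k=1: (−1)^3·6.0000/(6)·0.1314^0·0.9913^4 = -0.965758
d^2_{1,-1}(2.878) = +0.050915 -0.965758 = -0.914843

d=-0.9148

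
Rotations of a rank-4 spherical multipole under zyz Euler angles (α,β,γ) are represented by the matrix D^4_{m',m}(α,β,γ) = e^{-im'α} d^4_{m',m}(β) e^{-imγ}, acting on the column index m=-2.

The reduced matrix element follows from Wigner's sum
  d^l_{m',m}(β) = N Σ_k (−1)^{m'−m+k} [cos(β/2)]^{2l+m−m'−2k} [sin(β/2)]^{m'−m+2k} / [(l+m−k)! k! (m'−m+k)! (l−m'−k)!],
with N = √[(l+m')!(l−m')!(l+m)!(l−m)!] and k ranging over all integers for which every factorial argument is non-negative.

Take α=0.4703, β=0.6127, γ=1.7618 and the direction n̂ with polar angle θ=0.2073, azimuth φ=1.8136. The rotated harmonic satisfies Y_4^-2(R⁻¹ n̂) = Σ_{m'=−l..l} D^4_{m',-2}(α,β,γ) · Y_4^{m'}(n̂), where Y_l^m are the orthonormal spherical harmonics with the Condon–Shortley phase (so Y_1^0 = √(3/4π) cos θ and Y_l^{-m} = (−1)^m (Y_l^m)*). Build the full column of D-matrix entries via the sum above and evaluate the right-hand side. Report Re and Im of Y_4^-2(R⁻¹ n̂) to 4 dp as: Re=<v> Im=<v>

Need the full column D^4_{m',-2} for m'=−4..4 at α=0.4703, β=0.6127, γ=1.7618.
cos(β/2)=0.953441, sin(β/2)=0.301581
d^4_{-4,-2}: single k=2 term ⇒ +0.361533;  D = +0.230801-0.278275i
d^4_{-3,-2}: k∈[1..2] ⇒ +0.808208 -0.242585 = +0.565623;  D = +0.124601-0.551728i
d^4_{-2,-2}: k∈[0..2] ⇒ +0.682888 -0.819880 +0.102537 = -0.034455;  D = +0.008464+0.033399i
d^4_{-1,-2}: k∈[0..2] ⇒ -0.916422 +0.458442 -0.030578 = -0.488558;  D = +0.321592+0.367787i
d^4_{0,-2}: k∈[0..2] ⇒ +0.648172 -0.172933 +0.006488 = +0.481727;  D = -0.447003-0.179580i
d^4_{1,-2}: k∈[0..2] ⇒ -0.305628 +0.045867 -0.000918 = -0.260679;  D = +0.259663-0.022986i
d^4_{2,-2}: k∈[0..2] ⇒ +0.102537 -0.008207 +0.000068 = +0.094398;  D = -0.080050+0.050030i
d^4_{3,-2}: k∈[0..1] ⇒ -0.024271 +0.000809 = -0.023461;  D = +0.012101-0.020100i
d^4_{4,-2}: single k=0 term ⇒ +0.003619;  D = -0.000259+0.003610i
Y_4^{m'}(θ=0.2073,φ=1.8136) and Σ D·Y over m':
  (+0.2308-0.2783i)·(+0.0004-0.0007i)  (+0.1246-0.5517i)·(+0.0071+0.0080i)  (+0.0085+0.0334i)·(-0.0715+0.0377i)  (+0.3216+0.3678i)·(-0.0848-0.3425i)  (-0.4470-0.1796i)·(+0.6737+0.0000i)  (+0.2597-0.0230i)·(+0.0848-0.3425i)  (-0.0800+0.0500i)·(-0.0715-0.0377i)  (+0.0121-0.0201i)·(-0.0071+0.0080i)  (-0.0003+0.0036i)·(+0.0004+0.0007i)
Y_4^-2(R⁻¹ n̂) = -0.177265-0.358824i

Re=-0.1773 Im=-0.3588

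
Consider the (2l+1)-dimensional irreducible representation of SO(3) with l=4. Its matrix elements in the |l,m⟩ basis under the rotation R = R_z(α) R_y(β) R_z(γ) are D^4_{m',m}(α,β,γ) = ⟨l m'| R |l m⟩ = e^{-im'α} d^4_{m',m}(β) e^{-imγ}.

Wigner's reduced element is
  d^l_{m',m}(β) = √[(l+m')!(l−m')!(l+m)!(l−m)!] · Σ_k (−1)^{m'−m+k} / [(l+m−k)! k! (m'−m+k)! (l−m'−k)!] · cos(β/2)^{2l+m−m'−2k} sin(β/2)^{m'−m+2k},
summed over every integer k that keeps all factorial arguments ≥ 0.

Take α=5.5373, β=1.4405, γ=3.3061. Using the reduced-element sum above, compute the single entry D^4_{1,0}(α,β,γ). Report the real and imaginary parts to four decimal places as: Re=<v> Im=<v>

D^4_{1,0}(5.5373,1.4405,3.3061) = e^{-i·1·5.5373}·d^4_{1,0}(1.4405)·e^{-i·0·3.3061}. Compute d first:
Half-angle: c=0.751641, s=0.659573. N=√(120·6·24·24)=643.987578
k∈{0,1,2,3} keeps every argument non-negative
  k=0: (−1)^1·643.9876/(144)·0.7516^7·0.6596^1 = -0.399807
  k=1: (−1)^2·643.9876/(24)·0.7516^5·0.6596^3 = +1.847166
  k=2: (−1)^3·643.9876/(24)·0.7516^3·0.6596^5 = -1.422363
  k=3: (−1)^4·643.9876/(144)·0.7516^1·0.6596^7 = +0.182542
d^4_{1,0}(1.4405) = -0.399807 +1.847166 -1.422363 +0.182542 = +0.207539
Phases: e^{-i·(1)·5.5373}=+0.734487+0.678622i, e^{-i·(0)·3.3061}=+1.000000+0.000000i ⇒ D=+0.152435+0.140840i

Re=0.1524 Im=0.1408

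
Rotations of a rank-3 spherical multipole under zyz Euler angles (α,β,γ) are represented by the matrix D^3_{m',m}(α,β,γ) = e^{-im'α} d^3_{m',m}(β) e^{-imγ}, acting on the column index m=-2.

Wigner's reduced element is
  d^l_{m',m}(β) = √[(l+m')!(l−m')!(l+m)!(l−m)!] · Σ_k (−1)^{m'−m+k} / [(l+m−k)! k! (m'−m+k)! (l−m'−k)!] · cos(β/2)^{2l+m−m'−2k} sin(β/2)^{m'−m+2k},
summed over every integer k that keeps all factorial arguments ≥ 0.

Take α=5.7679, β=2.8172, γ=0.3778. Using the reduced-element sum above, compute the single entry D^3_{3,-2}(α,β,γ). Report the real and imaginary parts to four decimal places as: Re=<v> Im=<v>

Split into d^3_{3,-2}(β=2.8172) × two z-phases.
With c≡cos(β/2)=0.161486 and s≡sin(β/2)=0.986875, N=[720·1·1·120]^{1/2}=293.938769
The bounds max(0,m−m')=0 and min(l+m,l−m')=0 give 1 term
  k=0: (−1)^5·293.9388/(120)·0.1615^1·0.9869^5 = -0.370273
d^3_{3,-2}(2.8172) = -0.370273
Phases: e^{-i·(3)·5.7679}=+0.024938+0.999689i, e^{-i·(-2)·0.3778}=+0.727860+0.685726i ⇒ D=+0.247105-0.275755i

Re=0.2471 Im=-0.2758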